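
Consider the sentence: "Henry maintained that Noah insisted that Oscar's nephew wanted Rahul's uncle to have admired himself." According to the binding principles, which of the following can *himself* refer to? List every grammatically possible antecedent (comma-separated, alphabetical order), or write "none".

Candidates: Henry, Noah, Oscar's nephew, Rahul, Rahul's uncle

Rahul's uncle

*himself* is a reflexive; Principle A requires it to be bound within its binding domain — the clause headed by 'admired'.
— Henry: subject of the matrix clause; c-commands the reflexive but lies outside its binding domain — cannot bind it (Principle A).
— Noah: subject of the clause headed by 'insisted'; c-commands the reflexive but lies outside its binding domain — cannot bind it (Principle A).
— Oscar's nephew: subject of the clause headed by 'wanted'; c-commands the reflexive but lies outside its binding domain — cannot bind it (Principle A).
— Rahul: possessor inside the subject DP of the clause headed by 'admired'; does not c-command the reflexive — cannot bind it (Principle A).
— Rahul's uncle: subject of the clause headed by 'admired'; c-commands the reflexive within its binding domain — allowed (Principle A).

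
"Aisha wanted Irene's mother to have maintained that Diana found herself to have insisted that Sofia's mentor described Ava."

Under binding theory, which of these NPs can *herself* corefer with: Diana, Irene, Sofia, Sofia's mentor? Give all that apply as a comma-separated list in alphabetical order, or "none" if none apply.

Diana

*herself* is a reflexive; Principle A requires it to be bound within its binding domain — the clause headed by 'found'.
— Diana: subject of the clause headed by 'found'; c-commands the reflexive within its binding domain — allowed (Principle A).
— Irene: possessor inside the subject DP of the clause headed by 'maintained'; does not c-command the reflexive — cannot bind it (Principle A).
— Sofia: possessor inside the subject DP of the clause headed by 'described'; does not c-command the reflexive — cannot bind it (Principle A).
— Sofia's mentor: subject of the clause headed by 'described'; does not c-command the reflexive — cannot bind it (Principle A).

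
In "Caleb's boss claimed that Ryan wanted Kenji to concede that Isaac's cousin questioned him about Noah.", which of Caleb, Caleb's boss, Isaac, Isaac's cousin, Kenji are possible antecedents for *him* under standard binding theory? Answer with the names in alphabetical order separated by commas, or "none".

Caleb, Caleb's boss, Isaac, Kenji

*him* is a pronoun; Principle B requires it to be free in its binding domain — the clause headed by 'questioned'.
— Caleb: possessor inside the subject DP of the matrix clause; does not c-command the pronoun — Principle B does not apply; allowed.
— Caleb's boss: subject of the matrix clause; c-commands the pronoun but lies outside its binding domain — allowed.
— Isaac: possessor inside the subject DP of the clause headed by 'questioned'; does not c-command the pronoun — Principle B does not apply; allowed.
— Isaac's cousin: subject of the clause headed by 'questioned'; c-commands the pronoun within its binding domain — blocked (Principle B).
— Kenji: subject of the clause headed by 'concede'; c-commands the pronoun but lies outside its binding domain — allowed.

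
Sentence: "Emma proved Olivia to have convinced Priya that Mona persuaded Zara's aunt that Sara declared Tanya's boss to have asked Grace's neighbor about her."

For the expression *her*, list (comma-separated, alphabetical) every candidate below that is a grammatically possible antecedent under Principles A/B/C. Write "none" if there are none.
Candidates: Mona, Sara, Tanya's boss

Mona, Sara

*her* is a pronoun; Principle B requires it to be free in its binding domain — the clause headed by 'asked'.
— Mona: subject of the clause headed by 'persuaded'; c-commands the pronoun but lies outside its binding domain — allowed.
— Sara: subject of the clause headed by 'declared'; c-commands the pronoun but lies outside its binding domain — allowed.
— Tanya's boss: subject of the clause headed by 'asked'; c-commands the pronoun within its binding domain — blocked (Principle B).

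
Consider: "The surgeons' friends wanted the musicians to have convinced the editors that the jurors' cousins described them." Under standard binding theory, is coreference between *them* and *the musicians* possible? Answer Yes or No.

*the musicians* is an R-expression; Principle C requires it to be free (not bound by any c-commanding expression).
— them: object of the clause headed by 'described'; the pronoun does not c-command the R-expression — coreference allowed.

Yes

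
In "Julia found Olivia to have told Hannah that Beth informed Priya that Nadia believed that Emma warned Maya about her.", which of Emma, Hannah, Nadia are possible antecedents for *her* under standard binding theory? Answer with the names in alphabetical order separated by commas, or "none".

Hannah, Nadia

*her* is a pronoun; Principle B requires it to be free in its binding domain — the clause headed by 'warned'.
— Emma: subject of the clause headed by 'warned'; c-commands the pronoun within its binding domain — blocked (Principle B).
— Hannah: object of the clause headed by 'told'; c-commands the pronoun but lies outside its binding domain — allowed.
— Nadia: subject of the clause headed by 'believed'; c-commands the pronoun but lies outside its binding domain — allowed.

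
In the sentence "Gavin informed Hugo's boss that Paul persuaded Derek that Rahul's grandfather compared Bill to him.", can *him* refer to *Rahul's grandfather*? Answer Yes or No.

*him* is a pronoun; Principle B requires it to be free in its binding domain — the clause headed by 'compared'.
— Rahul's grandfather: subject of the clause headed by 'compared'; c-commands the pronoun within its binding domain — blocked (Principle B).

No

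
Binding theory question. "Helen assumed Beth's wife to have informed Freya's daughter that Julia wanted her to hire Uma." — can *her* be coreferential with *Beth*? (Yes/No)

*her* is a pronoun; Principle B requires it to be free in its binding domain — the clause headed by 'wanted'.
— Beth: possessor inside the subject DP of the clause headed by 'informed'; does not c-command the pronoun — Principle B does not apply; allowed.

Yes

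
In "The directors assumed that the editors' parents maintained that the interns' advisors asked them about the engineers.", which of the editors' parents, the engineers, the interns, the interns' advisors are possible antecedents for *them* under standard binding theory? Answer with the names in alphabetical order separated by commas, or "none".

*them* is a pronoun; Principle B requires it to be free in its binding domain — the clause headed by 'asked'.
— the editors' parents: subject of the clause headed by 'maintained'; c-commands the pronoun but lies outside its binding domain — allowed.
— the engineers: second object of the clause headed by 'asked'; is c-commanded by the pronoun; coreference would bind this R-expression — blocked (Principle C).
— the interns: possessor inside the subject DP of the clause headed by 'asked'; does not c-command the pronoun — Principle B does not apply; allowed.
— the interns' advisors: subject of the clause headed by 'asked'; c-commands the pronoun within its binding domain — blocked (Principle B).

the editors' parents, the interns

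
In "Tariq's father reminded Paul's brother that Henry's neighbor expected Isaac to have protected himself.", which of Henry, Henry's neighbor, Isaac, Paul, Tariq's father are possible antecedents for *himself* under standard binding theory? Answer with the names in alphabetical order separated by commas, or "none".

*himself* is a reflexive; Principle A requires it to be bound within its binding domain — the clause headed by 'protected'.
— Henry: possessor inside the subject DP of the clause headed by 'expected'; does not c-command the reflexive — cannot bind it (Principle A).
— Henry's neighbor: subject of the clause headed by 'expected'; c-commands the reflexive but lies outside its binding domain — cannot bind it (Principle A).
— Isaac: subject of the clause headed by 'protected'; c-commands the reflexive within its binding domain — allowed (Principle A).
— Paul: possessor inside the object DP of the matrix clause; does not c-command the reflexive — cannot bind it (Principle A).
— Tariq's father: subject of the matrix clause; c-commands the reflexive but lies outside its binding domain — cannot bind it (Principle A).

Isaac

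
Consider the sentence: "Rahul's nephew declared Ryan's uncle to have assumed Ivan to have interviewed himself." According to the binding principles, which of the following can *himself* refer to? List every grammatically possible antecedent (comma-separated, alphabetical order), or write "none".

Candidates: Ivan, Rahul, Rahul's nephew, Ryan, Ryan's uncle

*himself* is a reflexive; Principle A requires it to be bound within its binding domain — the clause headed by 'interviewed'.
— Ivan: subject of the clause headed by 'interviewed'; c-commands the reflexive within its binding domain — allowed (Principle A).
— Rahul: possessor inside the subject DP of the matrix clause; does not c-command the reflexive — cannot bind it (Principle A).
— Rahul's nephew: subject of the matrix clause; c-commands the reflexive but lies outside its binding domain — cannot bind it (Principle A).
— Ryan: possessor inside the subject DP of the clause headed by 'assumed'; does not c-command the reflexive — cannot bind it (Principle A).
— Ryan's uncle: subject of the clause headed by 'assumed'; c-commands the reflexive but lies outside its binding domain — cannot bind it (Principle A).

Ivan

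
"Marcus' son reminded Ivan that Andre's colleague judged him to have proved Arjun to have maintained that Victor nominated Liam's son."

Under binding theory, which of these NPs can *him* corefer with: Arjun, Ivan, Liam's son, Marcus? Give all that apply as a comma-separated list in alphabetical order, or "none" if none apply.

Ivan, Marcus

*him* is a pronoun; Principle B requires it to be free in its binding domain — the clause headed by 'judged'.
— Arjun: subject of the clause headed by 'maintained'; is c-commanded by the pronoun; coreference would bind this R-expression — blocked (Principle C).
— Ivan: object of the matrix clause; c-commands the pronoun but lies outside its binding domain — allowed.
— Liam's son: object of the clause headed by 'nominated'; is c-commanded by the pronoun; coreference would bind this R-expression — blocked (Principle C).
— Marcus: possessor inside the subject DP of the matrix clause; does not c-command the pronoun — Principle B does not apply; allowed.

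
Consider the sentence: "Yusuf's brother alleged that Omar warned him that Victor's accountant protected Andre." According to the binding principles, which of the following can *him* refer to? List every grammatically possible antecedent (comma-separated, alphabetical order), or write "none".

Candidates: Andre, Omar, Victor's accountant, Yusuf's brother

*him* is a pronoun; Principle B requires it to be free in its binding domain — the clause headed by 'warned'.
— Andre: object of the clause headed by 'protected'; is c-commanded by the pronoun; coreference would bind this R-expression — blocked (Principle C).
— Omar: subject of the clause headed by 'warned'; c-commands the pronoun within its binding domain — blocked (Principle B).
— Victor's accountant: subject of the clause headed by 'protected'; is c-commanded by the pronoun; coreference would bind this R-expression — blocked (Principle C).
— Yusuf's brother: subject of the matrix clause; c-commands the pronoun but lies outside its binding domain — allowed.

Yusuf's brother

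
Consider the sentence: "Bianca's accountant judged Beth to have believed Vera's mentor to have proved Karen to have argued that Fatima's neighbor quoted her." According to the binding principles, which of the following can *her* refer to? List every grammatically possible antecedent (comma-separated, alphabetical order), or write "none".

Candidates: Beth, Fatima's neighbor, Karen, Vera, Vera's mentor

*her* is a pronoun; Principle B requires it to be free in its binding domain — the clause headed by 'quoted'.
— Beth: subject of the clause headed by 'believed'; c-commands the pronoun but lies outside its binding domain — allowed.
— Fatima's neighbor: subject of the clause headed by 'quoted'; c-commands the pronoun within its binding domain — blocked (Principle B).
— Karen: subject of the clause headed by 'argued'; c-commands the pronoun but lies outside its binding domain — allowed.
— Vera: possessor inside the subject DP of the clause headed by 'proved'; does not c-command the pronoun — Principle B does not apply; allowed.
— Vera's mentor: subject of the clause headed by 'proved'; c-commands the pronoun but lies outside its binding domain — allowed.

Beth, Karen, Vera, Vera's mentor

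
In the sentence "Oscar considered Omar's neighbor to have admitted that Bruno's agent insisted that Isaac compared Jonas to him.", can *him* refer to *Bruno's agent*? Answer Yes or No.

Yes

*him* is a pronoun; Principle B requires it to be free in its binding domain — the clause headed by 'compared'.
— Bruno's agent: subject of the clause headed by 'insisted'; c-commands the pronoun but lies outside its binding domain — allowed.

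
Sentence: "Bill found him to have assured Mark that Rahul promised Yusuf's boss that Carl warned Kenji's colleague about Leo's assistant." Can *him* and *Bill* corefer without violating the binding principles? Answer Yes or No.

*Bill* is an R-expression; Principle C requires it to be free (not bound by any c-commanding expression).
— him: subject of the clause headed by 'assured'; the R-expression locally c-commands the pronoun — coreference blocked (Principle B on the pronoun).

No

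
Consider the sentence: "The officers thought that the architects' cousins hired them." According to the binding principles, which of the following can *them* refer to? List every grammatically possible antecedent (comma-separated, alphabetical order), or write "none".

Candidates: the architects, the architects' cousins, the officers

the architects, the officers

*them* is a pronoun; Principle B requires it to be free in its binding domain — the clause headed by 'hired'.
— the architects: possessor inside the subject DP of the clause headed by 'hired'; does not c-command the pronoun — Principle B does not apply; allowed.
— the architects' cousins: subject of the clause headed by 'hired'; c-commands the pronoun within its binding domain — blocked (Principle B).
— the officers: subject of the matrix clause; c-commands the pronoun but lies outside its binding domain — allowed.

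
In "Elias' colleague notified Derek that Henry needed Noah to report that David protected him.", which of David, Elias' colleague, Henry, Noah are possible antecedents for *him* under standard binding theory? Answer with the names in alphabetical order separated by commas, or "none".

*him* is a pronoun; Principle B requires it to be free in its binding domain — the clause headed by 'protected'.
— David: subject of the clause headed by 'protected'; c-commands the pronoun within its binding domain — blocked (Principle B).
— Elias' colleague: subject of the matrix clause; c-commands the pronoun but lies outside its binding domain — allowed.
— Henry: subject of the clause headed by 'needed'; c-commands the pronoun but lies outside its binding domain — allowed.
— Noah: subject of the clause headed by 'report'; c-commands the pronoun but lies outside its binding domain — allowed.

Elias' colleague, Henry, Noah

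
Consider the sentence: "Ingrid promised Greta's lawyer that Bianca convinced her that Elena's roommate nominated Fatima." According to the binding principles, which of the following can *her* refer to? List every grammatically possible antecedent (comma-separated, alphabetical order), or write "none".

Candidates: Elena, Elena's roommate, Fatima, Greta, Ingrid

Greta, Ingrid

*her* is a pronoun; Principle B requires it to be free in its binding domain — the clause headed by 'convinced'.
— Elena: possessor inside the subject DP of the clause headed by 'nominated'; is c-commanded by the pronoun; coreference would bind this R-expression — blocked (Principle C).
— Elena's roommate: subject of the clause headed by 'nominated'; is c-commanded by the pronoun; coreference would bind this R-expression — blocked (Principle C).
— Fatima: object of the clause headed by 'nominated'; is c-commanded by the pronoun; coreference would bind this R-expression — blocked (Principle C).
— Greta: possessor inside the object DP of the matrix clause; does not c-command the pronoun — Principle B does not apply; allowed.
— Ingrid: subject of the matrix clause; c-commands the pronoun but lies outside its binding domain — allowed.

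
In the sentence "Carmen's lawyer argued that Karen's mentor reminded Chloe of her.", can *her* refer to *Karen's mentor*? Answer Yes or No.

No

*her* is a pronoun; Principle B requires it to be free in its binding domain — the clause headed by 'reminded'.
— Karen's mentor: subject of the clause headed by 'reminded'; c-commands the pronoun within its binding domain — blocked (Principle B).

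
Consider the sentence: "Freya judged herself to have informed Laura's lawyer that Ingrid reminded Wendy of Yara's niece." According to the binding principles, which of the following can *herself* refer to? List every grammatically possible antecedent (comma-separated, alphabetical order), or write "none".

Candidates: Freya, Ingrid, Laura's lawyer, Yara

*herself* is a reflexive; Principle A requires it to be bound within its binding domain — the matrix clause.
— Freya: subject of the matrix clause; c-commands the reflexive within its binding domain — allowed (Principle A).
— Ingrid: subject of the clause headed by 'reminded'; does not c-command the reflexive — cannot bind it (Principle A).
— Laura's lawyer: object of the clause headed by 'informed'; does not c-command the reflexive — cannot bind it (Principle A).
— Yara: possessor inside the second object DP of the clause headed by 'reminded'; does not c-command the reflexive — cannot bind it (Principle A).

Freya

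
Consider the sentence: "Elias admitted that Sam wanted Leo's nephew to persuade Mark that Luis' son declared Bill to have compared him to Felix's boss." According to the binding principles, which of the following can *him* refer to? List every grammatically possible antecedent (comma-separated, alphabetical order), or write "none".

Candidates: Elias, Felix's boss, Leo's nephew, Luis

*him* is a pronoun; Principle B requires it to be free in its binding domain — the clause headed by 'compared'.
— Elias: subject of the matrix clause; c-commands the pronoun but lies outside its binding domain — allowed.
— Felix's boss: second object of the clause headed by 'compared'; is c-commanded by the pronoun; coreference would bind this R-expression — blocked (Principle C).
— Leo's nephew: subject of the clause headed by 'persuade'; c-commands the pronoun but lies outside its binding domain — allowed.
— Luis: possessor inside the subject DP of the clause headed by 'declared'; does not c-command the pronoun — Principle B does not apply; allowed.

Elias, Leo's nephew, Luis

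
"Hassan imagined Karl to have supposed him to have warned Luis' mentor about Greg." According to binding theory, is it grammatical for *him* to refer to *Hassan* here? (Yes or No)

*Hassan* is an R-expression; Principle C requires it to be free (not bound by any c-commanding expression).
— him: subject of the clause headed by 'warned'; the pronoun does not c-command the R-expression — coreference allowed.

Yes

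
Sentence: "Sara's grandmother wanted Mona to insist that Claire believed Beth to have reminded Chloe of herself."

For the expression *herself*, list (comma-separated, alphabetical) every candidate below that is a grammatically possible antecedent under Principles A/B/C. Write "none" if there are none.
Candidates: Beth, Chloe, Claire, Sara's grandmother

*herself* is a reflexive; Principle A requires it to be bound within its binding domain — the clause headed by 'reminded'.
— Beth: subject of the clause headed by 'reminded'; c-commands the reflexive within its binding domain — allowed (Principle A).
— Chloe: object of the clause headed by 'reminded'; c-commands the reflexive within its binding domain — allowed (Principle A).
— Claire: subject of the clause headed by 'believed'; c-commands the reflexive but lies outside its binding domain — cannot bind it (Principle A).
— Sara's grandmother: subject of the matrix clause; c-commands the reflexive but lies outside its binding domain — cannot bind it (Principle A).

Beth, Chloe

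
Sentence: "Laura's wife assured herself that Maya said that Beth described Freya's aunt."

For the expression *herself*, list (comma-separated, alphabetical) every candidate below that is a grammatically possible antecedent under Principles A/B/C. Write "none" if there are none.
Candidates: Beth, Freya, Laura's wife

Laura's wife

*herself* is a reflexive; Principle A requires it to be bound within its binding domain — the matrix clause.
— Beth: subject of the clause headed by 'described'; does not c-command the reflexive — cannot bind it (Principle A).
— Freya: possessor inside the object DP of the clause headed by 'described'; does not c-command the reflexive — cannot bind it (Principle A).
— Laura's wife: subject of the matrix clause; c-commands the reflexive within its binding domain — allowed (Principle A).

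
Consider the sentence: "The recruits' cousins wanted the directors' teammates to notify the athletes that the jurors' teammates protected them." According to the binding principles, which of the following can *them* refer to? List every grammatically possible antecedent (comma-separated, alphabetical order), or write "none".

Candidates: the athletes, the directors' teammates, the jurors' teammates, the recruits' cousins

the athletes, the directors' teammates, the recruits' cousins

*them* is a pronoun; Principle B requires it to be free in its binding domain — the clause headed by 'protected'.
— the athletes: object of the clause headed by 'notify'; c-commands the pronoun but lies outside its binding domain — allowed.
— the directors' teammates: subject of the clause headed by 'notify'; c-commands the pronoun but lies outside its binding domain — allowed.
— the jurors' teammates: subject of the clause headed by 'protected'; c-commands the pronoun within its binding domain — blocked (Principle B).
— the recruits' cousins: subject of the matrix clause; c-commands the pronoun but lies outside its binding domain — allowed.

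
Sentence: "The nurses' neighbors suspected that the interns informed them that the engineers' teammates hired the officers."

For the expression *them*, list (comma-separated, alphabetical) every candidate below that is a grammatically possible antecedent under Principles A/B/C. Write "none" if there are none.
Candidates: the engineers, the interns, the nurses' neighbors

the nurses' neighbors

*them* is a pronoun; Principle B requires it to be free in its binding domain — the clause headed by 'informed'.
— the engineers: possessor inside the subject DP of the clause headed by 'hired'; is c-commanded by the pronoun; coreference would bind this R-expression — blocked (Principle C).
— the interns: subject of the clause headed by 'informed'; c-commands the pronoun within its binding domain — blocked (Principle B).
— the nurses' neighbors: subject of the matrix clause; c-commands the pronoun but lies outside its binding domain — allowed.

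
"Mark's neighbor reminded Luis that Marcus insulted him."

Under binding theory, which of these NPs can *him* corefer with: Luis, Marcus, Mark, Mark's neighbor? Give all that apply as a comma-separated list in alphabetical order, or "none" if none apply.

*him* is a pronoun; Principle B requires it to be free in its binding domain — the clause headed by 'insulted'.
— Luis: object of the matrix clause; c-commands the pronoun but lies outside its binding domain — allowed.
— Marcus: subject of the clause headed by 'insulted'; c-commands the pronoun within its binding domain — blocked (Principle B).
— Mark: possessor inside the subject DP of the matrix clause; does not c-command the pronoun — Principle B does not apply; allowed.
— Mark's neighbor: subject of the matrix clause; c-commands the pronoun but lies outside its binding domain — allowed.

Luis, Mark, Mark's neighbor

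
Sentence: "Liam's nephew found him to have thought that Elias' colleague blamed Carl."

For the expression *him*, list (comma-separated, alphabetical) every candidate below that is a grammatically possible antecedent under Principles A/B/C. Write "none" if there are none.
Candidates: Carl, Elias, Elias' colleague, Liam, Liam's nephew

Liam

*him* is a pronoun; Principle B requires it to be free in its binding domain — the matrix clause.
— Carl: object of the clause headed by 'blamed'; is c-commanded by the pronoun; coreference would bind this R-expression — blocked (Principle C).
— Elias: possessor inside the subject DP of the clause headed by 'blamed'; is c-commanded by the pronoun; coreference would bind this R-expression — blocked (Principle C).
— Elias' colleague: subject of the clause headed by 'blamed'; is c-commanded by the pronoun; coreference would bind this R-expression — blocked (Principle C).
— Liam: possessor inside the subject DP of the matrix clause; does not c-command the pronoun — Principle B does not apply; allowed.
— Liam's nephew: subject of the matrix clause; c-commands the pronoun within its binding domain — blocked (Principle B).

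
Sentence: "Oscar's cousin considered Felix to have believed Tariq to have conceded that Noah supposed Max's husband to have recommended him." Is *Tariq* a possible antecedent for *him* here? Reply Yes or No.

*him* is a pronoun; Principle B requires it to be free in its binding domain — the clause headed by 'recommended'.
— Tariq: subject of the clause headed by 'conceded'; c-commands the pronoun but lies outside its binding domain — allowed.

Yes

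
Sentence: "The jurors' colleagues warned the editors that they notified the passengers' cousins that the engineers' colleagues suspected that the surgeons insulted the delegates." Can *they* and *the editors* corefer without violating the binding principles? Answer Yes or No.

*the editors* is an R-expression; Principle C requires it to be free (not bound by any c-commanding expression).
— they: subject of the clause headed by 'notified'; the pronoun does not c-command the R-expression — coreference allowed.

Yes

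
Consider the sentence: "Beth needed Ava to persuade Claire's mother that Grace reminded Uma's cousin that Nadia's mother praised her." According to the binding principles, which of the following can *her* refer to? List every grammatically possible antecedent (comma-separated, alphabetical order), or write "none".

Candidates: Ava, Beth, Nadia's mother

Ava, Beth

*her* is a pronoun; Principle B requires it to be free in its binding domain — the clause headed by 'praised'.
— Ava: subject of the clause headed by 'persuade'; c-commands the pronoun but lies outside its binding domain — allowed.
— Beth: subject of the matrix clause; c-commands the pronoun but lies outside its binding domain — allowed.
— Nadia's mother: subject of the clause headed by 'praised'; c-commands the pronoun within its binding domain — blocked (Principle B).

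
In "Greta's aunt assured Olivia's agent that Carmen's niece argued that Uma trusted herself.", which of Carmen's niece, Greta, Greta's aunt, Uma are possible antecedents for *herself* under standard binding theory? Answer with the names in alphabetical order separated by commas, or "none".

Uma

*herself* is a reflexive; Principle A requires it to be bound within its binding domain — the clause headed by 'trusted'.
— Carmen's niece: subject of the clause headed by 'argued'; c-commands the reflexive but lies outside its binding domain — cannot bind it (Principle A).
— Greta: possessor inside the subject DP of the matrix clause; does not c-command the reflexive — cannot bind it (Principle A).
— Greta's aunt: subject of the matrix clause; c-commands the reflexive but lies outside its binding domain — cannot bind it (Principle A).
— Uma: subject of the clause headed by 'trusted'; c-commands the reflexive within its binding domain — allowed (Principle A).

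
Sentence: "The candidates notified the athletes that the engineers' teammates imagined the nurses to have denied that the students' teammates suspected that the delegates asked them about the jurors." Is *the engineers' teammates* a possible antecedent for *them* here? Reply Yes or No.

*them* is a pronoun; Principle B requires it to be free in its binding domain — the clause headed by 'asked'.
— the engineers' teammates: subject of the clause headed by 'imagined'; c-commands the pronoun but lies outside its binding domain — allowed.

Yes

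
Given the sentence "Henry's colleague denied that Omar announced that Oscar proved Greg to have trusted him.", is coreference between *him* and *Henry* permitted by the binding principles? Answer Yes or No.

*him* is a pronoun; Principle B requires it to be free in its binding domain — the clause headed by 'trusted'.
— Henry: possessor inside the subject DP of the matrix clause; does not c-command the pronoun — Principle B does not apply; allowed.

Yes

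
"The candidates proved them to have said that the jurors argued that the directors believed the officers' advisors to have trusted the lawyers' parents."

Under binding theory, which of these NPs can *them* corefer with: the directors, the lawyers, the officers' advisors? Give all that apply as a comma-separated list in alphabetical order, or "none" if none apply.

none

*them* is a pronoun; Principle B requires it to be free in its binding domain — the matrix clause.
— the directors: subject of the clause headed by 'believed'; is c-commanded by the pronoun; coreference would bind this R-expression — blocked (Principle C).
— the lawyers: possessor inside the object DP of the clause headed by 'trusted'; is c-commanded by the pronoun; coreference would bind this R-expression — blocked (Principle C).
— the officers' advisors: subject of the clause headed by 'trusted'; is c-commanded by the pronoun; coreference would bind this R-expression — blocked (Principle C).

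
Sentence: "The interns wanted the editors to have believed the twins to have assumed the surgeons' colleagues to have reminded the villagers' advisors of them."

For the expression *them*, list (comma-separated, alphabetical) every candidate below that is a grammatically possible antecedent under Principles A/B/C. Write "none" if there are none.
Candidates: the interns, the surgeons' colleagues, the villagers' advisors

*them* is a pronoun; Principle B requires it to be free in its binding domain — the clause headed by 'reminded'.
— the interns: subject of the matrix clause; c-commands the pronoun but lies outside its binding domain — allowed.
— the surgeons' colleagues: subject of the clause headed by 'reminded'; c-commands the pronoun within its binding domain — blocked (Principle B).
— the villagers' advisors: object of the clause headed by 'reminded'; c-commands the pronoun within its binding domain — blocked (Principle B).

the interns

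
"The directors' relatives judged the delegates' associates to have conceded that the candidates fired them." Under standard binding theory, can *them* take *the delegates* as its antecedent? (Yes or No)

*them* is a pronoun; Principle B requires it to be free in its binding domain — the clause headed by 'fired'.
— the delegates: possessor inside the subject DP of the clause headed by 'conceded'; does not c-command the pronoun — Principle B does not apply; allowed.

Yes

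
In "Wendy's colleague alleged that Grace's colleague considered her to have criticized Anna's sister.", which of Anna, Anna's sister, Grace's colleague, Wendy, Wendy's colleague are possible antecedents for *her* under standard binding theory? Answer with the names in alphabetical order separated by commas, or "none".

Wendy, Wendy's colleague

*her* is a pronoun; Principle B requires it to be free in its binding domain — the clause headed by 'considered'.
— Anna: possessor inside the object DP of the clause headed by 'criticized'; is c-commanded by the pronoun; coreference would bind this R-expression — blocked (Principle C).
— Anna's sister: object of the clause headed by 'criticized'; is c-commanded by the pronoun; coreference would bind this R-expression — blocked (Principle C).
— Grace's colleague: subject of the clause headed by 'considered'; c-commands the pronoun within its binding domain — blocked (Principle B).
— Wendy: possessor inside the subject DP of the matrix clause; does not c-command the pronoun — Principle B does not apply; allowed.
— Wendy's colleague: subject of the matrix clause; c-commands the pronoun but lies outside its binding domain — allowed.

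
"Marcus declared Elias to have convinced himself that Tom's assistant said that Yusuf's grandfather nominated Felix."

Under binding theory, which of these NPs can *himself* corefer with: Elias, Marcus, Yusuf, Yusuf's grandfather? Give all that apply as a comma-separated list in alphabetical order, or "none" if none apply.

*himself* is a reflexive; Principle A requires it to be bound within its binding domain — the clause headed by 'convinced'.
— Elias: subject of the clause headed by 'convinced'; c-commands the reflexive within its binding domain — allowed (Principle A).
— Marcus: subject of the matrix clause; c-commands the reflexive but lies outside its binding domain — cannot bind it (Principle A).
— Yusuf: possessor inside the subject DP of the clause headed by 'nominated'; does not c-command the reflexive — cannot bind it (Principle A).
— Yusuf's grandfather: subject of the clause headed by 'nominated'; does not c-command the reflexive — cannot bind it (Principle A).

Elias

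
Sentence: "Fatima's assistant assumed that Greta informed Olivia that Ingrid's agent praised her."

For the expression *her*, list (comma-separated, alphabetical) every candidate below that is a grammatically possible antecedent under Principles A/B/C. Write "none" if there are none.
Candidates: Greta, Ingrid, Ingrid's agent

Greta, Ingrid

*her* is a pronoun; Principle B requires it to be free in its binding domain — the clause headed by 'praised'.
— Greta: subject of the clause headed by 'informed'; c-commands the pronoun but lies outside its binding domain — allowed.
— Ingrid: possessor inside the subject DP of the clause headed by 'praised'; does not c-command the pronoun — Principle B does not apply; allowed.
— Ingrid's agent: subject of the clause headed by 'praised'; c-commands the pronoun within its binding domain — blocked (Principle B).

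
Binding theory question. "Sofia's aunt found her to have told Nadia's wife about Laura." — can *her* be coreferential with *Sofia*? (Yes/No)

Yes

*her* is a pronoun; Principle B requires it to be free in its binding domain — the matrix clause.
— Sofia: possessor inside the subject DP of the matrix clause; does not c-command the pronoun — Principle B does not apply; allowed.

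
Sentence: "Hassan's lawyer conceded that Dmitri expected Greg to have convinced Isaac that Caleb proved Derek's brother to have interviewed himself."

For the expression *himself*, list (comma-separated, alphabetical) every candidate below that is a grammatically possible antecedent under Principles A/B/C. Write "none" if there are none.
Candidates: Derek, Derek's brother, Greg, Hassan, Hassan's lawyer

Derek's brother

*himself* is a reflexive; Principle A requires it to be bound within its binding domain — the clause headed by 'interviewed'.
— Derek: possessor inside the subject DP of the clause headed by 'interviewed'; does not c-command the reflexive — cannot bind it (Principle A).
— Derek's brother: subject of the clause headed by 'interviewed'; c-commands the reflexive within its binding domain — allowed (Principle A).
— Greg: subject of the clause headed by 'convinced'; c-commands the reflexive but lies outside its binding domain — cannot bind it (Principle A).
— Hassan: possessor inside the subject DP of the matrix clause; does not c-command the reflexive — cannot bind it (Principle A).
— Hassan's lawyer: subject of the matrix clause; c-commands the reflexive but lies outside its binding domain — cannot bind it (Principle A).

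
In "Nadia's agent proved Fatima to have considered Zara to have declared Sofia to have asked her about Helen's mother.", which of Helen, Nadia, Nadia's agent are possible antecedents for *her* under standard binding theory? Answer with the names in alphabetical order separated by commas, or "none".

Nadia, Nadia's agent

*her* is a pronoun; Principle B requires it to be free in its binding domain — the clause headed by 'asked'.
— Helen: possessor inside the second object DP of the clause headed by 'asked'; is c-commanded by the pronoun; coreference would bind this R-expression — blocked (Principle C).
— Nadia: possessor inside the subject DP of the matrix clause; does not c-command the pronoun — Principle B does not apply; allowed.
— Nadia's agent: subject of the matrix clause; c-commands the pronoun but lies outside its binding domain — allowed.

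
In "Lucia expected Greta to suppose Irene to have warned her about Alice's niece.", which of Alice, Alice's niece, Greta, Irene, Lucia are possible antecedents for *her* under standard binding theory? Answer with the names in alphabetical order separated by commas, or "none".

*her* is a pronoun; Principle B requires it to be free in its binding domain — the clause headed by 'warned'.
— Alice: possessor inside the second object DP of the clause headed by 'warned'; is c-commanded by the pronoun; coreference would bind this R-expression — blocked (Principle C).
— Alice's niece: second object of the clause headed by 'warned'; is c-commanded by the pronoun; coreference would bind this R-expression — blocked (Principle C).
— Greta: subject of the clause headed by 'suppose'; c-commands the pronoun but lies outside its binding domain — allowed.
— Irene: subject of the clause headed by 'warned'; c-commands the pronoun within its binding domain — blocked (Principle B).
— Lucia: subject of the matrix clause; c-commands the pronoun but lies outside its binding domain — allowed.

Greta, Lucia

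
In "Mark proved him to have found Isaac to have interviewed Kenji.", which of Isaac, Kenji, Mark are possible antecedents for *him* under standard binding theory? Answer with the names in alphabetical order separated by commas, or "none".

*him* is a pronoun; Principle B requires it to be free in its binding domain — the matrix clause.
— Isaac: subject of the clause headed by 'interviewed'; is c-commanded by the pronoun; coreference would bind this R-expression — blocked (Principle C).
— Kenji: object of the clause headed by 'interviewed'; is c-commanded by the pronoun; coreference would bind this R-expression — blocked (Principle C).
— Mark: subject of the matrix clause; c-commands the pronoun within its binding domain — blocked (Principle B).

none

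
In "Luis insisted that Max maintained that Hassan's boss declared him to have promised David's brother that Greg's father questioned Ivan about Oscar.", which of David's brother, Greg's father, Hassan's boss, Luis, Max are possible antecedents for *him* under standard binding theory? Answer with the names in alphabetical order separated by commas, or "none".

*him* is a pronoun; Principle B requires it to be free in its binding domain — the clause headed by 'declared'.
— David's brother: object of the clause headed by 'promised'; is c-commanded by the pronoun; coreference would bind this R-expression — blocked (Principle C).
— Greg's father: subject of the clause headed by 'questioned'; is c-commanded by the pronoun; coreference would bind this R-expression — blocked (Principle C).
— Hassan's boss: subject of the clause headed by 'declared'; c-commands the pronoun within its binding domain — blocked (Principle B).
— Luis: subject of the matrix clause; c-commands the pronoun but lies outside its binding domain — allowed.
— Max: subject of the clause headed by 'maintained'; c-commands the pronoun but lies outside its binding domain — allowed.

Luis, Max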